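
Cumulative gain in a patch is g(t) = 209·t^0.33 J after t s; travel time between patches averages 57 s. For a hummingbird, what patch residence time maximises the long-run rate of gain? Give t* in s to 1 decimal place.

28.1 s

By the marginal value theorem, leave when the instantaneous gain rate g'(t) equals the habitat-wide average g(t)/(T + t).
g'(t) = 0.33·209·t^-0.67. Setting 0.33·209·t^-0.67 = 209·t^0.33/(57+t) gives 0.33(57+t) = t, so 0.67·t = 0.33×57.
t* = 0.33×57/0.67 = 28.07 s.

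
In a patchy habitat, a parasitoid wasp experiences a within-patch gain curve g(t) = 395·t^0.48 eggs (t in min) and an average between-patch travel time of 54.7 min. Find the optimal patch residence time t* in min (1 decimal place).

50.5 min

By the marginal value theorem, leave when the instantaneous gain rate g'(t) equals the habitat-wide average g(t)/(T + t).
g'(t) = 0.48·395·t^-0.52. Setting 0.48·395·t^-0.52 = 395·t^0.48/(54.7+t) gives 0.48(54.7+t) = t, so 0.52·t = 0.48×54.7.
t* = 0.48×54.7/0.52 = 50.49 min.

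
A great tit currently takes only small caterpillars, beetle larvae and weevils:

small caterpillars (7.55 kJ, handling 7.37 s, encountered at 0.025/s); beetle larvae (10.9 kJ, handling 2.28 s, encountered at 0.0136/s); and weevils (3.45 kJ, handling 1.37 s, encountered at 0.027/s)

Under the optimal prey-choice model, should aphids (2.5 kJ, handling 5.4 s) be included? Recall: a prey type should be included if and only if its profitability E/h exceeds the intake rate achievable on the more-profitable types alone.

Yes

Current rate: (0.025×7.55 + 0.0136×10.9 + 0.027×3.45)/(1 + 0.025×7.37 + 0.0136×2.28 + 0.027×1.37) = 0.3435 kJ/s.
Profitability of aphids: 2.5/5.4 = 0.463 kJ/s.
Since 0.463 > R, including aphids increases the long-run rate.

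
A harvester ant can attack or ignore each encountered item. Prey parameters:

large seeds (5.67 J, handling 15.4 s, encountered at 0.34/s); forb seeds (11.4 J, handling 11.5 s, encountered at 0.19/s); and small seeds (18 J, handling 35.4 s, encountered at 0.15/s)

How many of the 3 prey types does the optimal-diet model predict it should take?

E/h in descending order: forb seeds 0.991, small seeds 0.508, large seeds 0.368 J/s. The optimal diet is the largest prefix of this list for which every included type satisfies E_i/h_i > R on the types above it.
Rate on top 1: 0.6801. small seeds: 0.508 < 0.6801 → exclude; stop.
Optimal diet: forb seeds — 1 of 3 types.

1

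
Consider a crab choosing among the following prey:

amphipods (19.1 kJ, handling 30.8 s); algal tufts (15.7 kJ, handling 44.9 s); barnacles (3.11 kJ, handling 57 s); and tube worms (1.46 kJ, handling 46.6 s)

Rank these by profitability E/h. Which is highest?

amphipods

In descending order of E/h:
amphipods: 19.1/30.8 = 0.62 kJ/s
algal tufts: 15.7/44.9 = 0.35 kJ/s
barnacles: 3.11/57 = 0.0546 kJ/s
tube worms: 1.46/46.6 = 0.0313 kJ/s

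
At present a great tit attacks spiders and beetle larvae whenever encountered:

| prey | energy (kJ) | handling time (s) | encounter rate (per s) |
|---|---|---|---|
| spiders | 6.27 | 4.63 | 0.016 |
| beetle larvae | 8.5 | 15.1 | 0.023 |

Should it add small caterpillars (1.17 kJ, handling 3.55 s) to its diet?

On spiders and beetle larvae alone, R = ΣλE/(1+Σλh) = 0.2958/1.421 = 0.2081 kJ/s.
Profitability of small caterpillars: 1.17/3.55 = 0.3296 kJ/s.
Since 0.3296 > R, including small caterpillars increases the long-run rate.

Yes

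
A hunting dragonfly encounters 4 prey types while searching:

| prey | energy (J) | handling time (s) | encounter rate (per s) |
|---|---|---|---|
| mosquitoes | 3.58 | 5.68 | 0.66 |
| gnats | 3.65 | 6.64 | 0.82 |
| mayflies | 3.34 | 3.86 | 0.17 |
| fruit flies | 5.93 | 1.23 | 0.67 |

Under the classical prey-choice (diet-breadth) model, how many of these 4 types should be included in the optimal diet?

1

Rank by E/h (J/s): fruit flies 4.82, mayflies 0.865, mosquitoes 0.63, gnats 0.55. Include each in turn until the next type's E/h falls below the running intake rate.
Rate on top 1: 2.178. mayflies: 0.865 < 2.178 → exclude; stop.
Optimal diet: fruit flies — 1 of 4 types.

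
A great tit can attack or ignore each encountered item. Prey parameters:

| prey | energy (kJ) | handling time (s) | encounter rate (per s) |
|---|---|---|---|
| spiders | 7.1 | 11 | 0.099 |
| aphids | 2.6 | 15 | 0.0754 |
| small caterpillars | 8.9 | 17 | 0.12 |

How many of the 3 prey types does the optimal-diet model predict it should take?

2

Rank by E/h (kJ/s): spiders 0.645, small caterpillars 0.524, aphids 0.173. Include each in turn until the next type's E/h falls below the running intake rate.
Rate on top 1: 0.3365. small caterpillars: 0.524 > 0.3365 → include.
Rate on top 2: 0.4289. aphids: 0.173 < 0.4289 → exclude; stop.
Optimal diet: spiders, small caterpillars — 2 of 3 types.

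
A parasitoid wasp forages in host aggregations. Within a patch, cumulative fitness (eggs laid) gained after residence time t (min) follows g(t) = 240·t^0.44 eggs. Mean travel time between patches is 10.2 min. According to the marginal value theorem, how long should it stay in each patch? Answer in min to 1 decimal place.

By the marginal value theorem, leave when the instantaneous gain rate g'(t) equals the habitat-wide average g(t)/(T + t).
g'(t) = 0.44·240·t^-0.56. Setting 0.44·240·t^-0.56 = 240·t^0.44/(10.2+t) gives 0.44(10.2+t) = t, so 0.56·t = 0.44×10.2.
t* = 0.44×10.2/0.56 = 8.014 min.

8.0 min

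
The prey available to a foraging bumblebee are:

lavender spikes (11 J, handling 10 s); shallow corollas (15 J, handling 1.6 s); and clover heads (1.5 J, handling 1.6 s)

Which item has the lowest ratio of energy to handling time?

In descending order of E/h:
shallow corollas: 15/1.6 = 9.38 J/s
lavender spikes: 11/10 = 1.1 J/s
clover heads: 1.5/1.6 = 0.938 J/s

clover heads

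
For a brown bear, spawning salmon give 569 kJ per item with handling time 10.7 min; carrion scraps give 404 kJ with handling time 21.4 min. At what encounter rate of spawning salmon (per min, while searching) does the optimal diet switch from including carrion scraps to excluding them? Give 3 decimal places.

Drop carrion scraps once their profitability E₂/h₂ falls below the rate achievable on spawning salmon alone: E₂/h₂ = λE₁/(1 + λh₁).
Solve for λ: λE₁h₂ = E₂(1 + λh₁) → λ(E₁h₂ − E₂h₁) = E₂ → λ = E₂/(E₁h₂ − E₂h₁).
λ = 404/(569×21.4 − 404×10.7) = 404/7854 = 0.05144 per min.

0.051 per min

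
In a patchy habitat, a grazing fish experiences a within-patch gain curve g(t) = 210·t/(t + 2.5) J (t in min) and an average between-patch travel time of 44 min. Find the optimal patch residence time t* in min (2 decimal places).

Optimal t* satisfies g'(t*) = g(t*)/(T + t*).
g'(t) = 210·2.5/(t + 2.5)². Setting 210·2.5/(t+2.5)² = 210t/[(t+2.5)(44+t)] gives 2.5(44+t) = t(t+2.5), so t² = 2.5×44 = 110.
t* = √110 = 10.49 min.

10.49 min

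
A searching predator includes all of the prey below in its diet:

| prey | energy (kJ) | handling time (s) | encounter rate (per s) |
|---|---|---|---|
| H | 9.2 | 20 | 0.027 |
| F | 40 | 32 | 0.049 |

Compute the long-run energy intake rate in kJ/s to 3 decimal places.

0.711 kJ/s

R = Σλ_iE_i / (1 + Σλ_ih_i)
Numerator: 0.027×9.2 + 0.049×40 = 2.208
Denominator: 1 + 0.027×20 + 0.049×32 = 3.108
R = 2.208/3.108 = 0.7106 kJ/s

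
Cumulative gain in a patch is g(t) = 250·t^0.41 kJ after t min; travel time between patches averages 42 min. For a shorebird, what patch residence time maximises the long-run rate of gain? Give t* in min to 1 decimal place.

29.2 min

Optimal t* satisfies g'(t*) = g(t*)/(T + t*).
g'(t) = 0.41·250·t^-0.59. Setting 0.41·250·t^-0.59 = 250·t^0.41/(42+t) gives 0.41(42+t) = t, so 0.59·t = 0.41×42.
t* = 0.41×42/0.59 = 29.19 min.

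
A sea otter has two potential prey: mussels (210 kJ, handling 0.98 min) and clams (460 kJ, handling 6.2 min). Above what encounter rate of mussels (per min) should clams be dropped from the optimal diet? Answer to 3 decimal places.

0.540 per min

Drop clams once their profitability E₂/h₂ falls below the rate achievable on mussels alone: E₂/h₂ = λE₁/(1 + λh₁).
Solve for λ: λE₁h₂ = E₂(1 + λh₁) → λ(E₁h₂ − E₂h₁) = E₂ → λ = E₂/(E₁h₂ − E₂h₁).
λ = 460/(210×6.2 − 460×0.98) = 460/851.2 = 0.5404 per min.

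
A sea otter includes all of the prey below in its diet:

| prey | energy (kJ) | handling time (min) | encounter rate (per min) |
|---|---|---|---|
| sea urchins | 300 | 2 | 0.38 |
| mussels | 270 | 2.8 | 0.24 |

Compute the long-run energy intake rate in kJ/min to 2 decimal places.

Energy encountered per unit search time: 0.38×300 + 0.24×270 = 178.8 kJ/min.
Handling time per unit search time: 0.38×2 + 0.24×2.8 = 1.432.
Rate = 178.8/(1 + 1.432) = 73.52 kJ/min.

73.52 kJ/min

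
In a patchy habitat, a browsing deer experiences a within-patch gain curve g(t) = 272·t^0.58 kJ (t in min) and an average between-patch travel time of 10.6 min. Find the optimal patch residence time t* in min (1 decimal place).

14.6 min

By the marginal value theorem, leave when the instantaneous gain rate g'(t) equals the habitat-wide average g(t)/(T + t).
g'(t) = 0.58·272·t^-0.42. Setting 0.58·272·t^-0.42 = 272·t^0.58/(10.6+t) gives 0.58(10.6+t) = t, so 0.42·t = 0.58×10.6.
t* = 0.58×10.6/0.42 = 14.64 min.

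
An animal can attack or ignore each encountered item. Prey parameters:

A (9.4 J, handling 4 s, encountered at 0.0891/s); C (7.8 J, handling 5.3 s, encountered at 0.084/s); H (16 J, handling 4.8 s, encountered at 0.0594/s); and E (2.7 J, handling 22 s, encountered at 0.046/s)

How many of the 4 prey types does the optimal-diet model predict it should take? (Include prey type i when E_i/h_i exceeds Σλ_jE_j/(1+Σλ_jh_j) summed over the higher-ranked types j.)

Rank by E/h (J/s): H 3.33, A 2.35, C 1.47, E 0.123. Include each in turn until the next type's E/h falls below the running intake rate.
Rate on top 1: 0.7395. A: 2.35 > 0.7395 → include.
Rate on top 2: 1.089. C: 1.47 > 1.089 → include.
Rate on top 3: 1.171. E: 0.123 < 1.171 → exclude; stop.
Optimal diet: H, A, C — 3 of 4 types.

3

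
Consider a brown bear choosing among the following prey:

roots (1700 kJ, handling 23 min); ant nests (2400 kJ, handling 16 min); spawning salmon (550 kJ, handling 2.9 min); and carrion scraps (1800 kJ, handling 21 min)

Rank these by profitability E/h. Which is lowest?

roots

In descending order of E/h:
spawning salmon: 550/2.9 = 190 kJ/min
ant nests: 2400/16 = 150 kJ/min
carrion scraps: 1800/21 = 85.7 kJ/min
roots: 1700/23 = 73.9 kJ/min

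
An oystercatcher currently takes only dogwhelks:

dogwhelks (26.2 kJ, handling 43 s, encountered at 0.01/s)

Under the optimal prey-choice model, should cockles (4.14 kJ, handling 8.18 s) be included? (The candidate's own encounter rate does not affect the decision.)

Intake rate on the current diet: R = (0.01×26.2) / (1 + 0.01×43) = 0.262/1.43 = 0.1832 kJ/s.
cockles: E/h = 4.14/8.18 = 0.5061 kJ/s.
Since 0.5061 > R, including cockles increases the long-run rate.

Yes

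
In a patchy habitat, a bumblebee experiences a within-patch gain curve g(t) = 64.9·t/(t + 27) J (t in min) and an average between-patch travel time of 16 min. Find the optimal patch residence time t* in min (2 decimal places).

By the marginal value theorem, leave when the instantaneous gain rate g'(t) equals the habitat-wide average g(t)/(T + t).
g'(t) = 64.9·27/(t + 27)². Setting 64.9·27/(t+27)² = 64.9t/[(t+27)(16+t)] gives 27(16+t) = t(t+27), so t² = 27×16 = 432.
t* = √432 = 20.78 min.

20.78 min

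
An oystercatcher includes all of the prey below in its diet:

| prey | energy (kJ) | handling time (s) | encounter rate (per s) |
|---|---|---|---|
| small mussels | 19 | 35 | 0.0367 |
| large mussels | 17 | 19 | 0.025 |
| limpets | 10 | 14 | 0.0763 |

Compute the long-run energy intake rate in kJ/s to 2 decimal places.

0.49 kJ/s

R = Σλ_iE_i / (1 + Σλ_ih_i)
Numerator: 0.0367×19 + 0.025×17 + 0.0763×10 = 1.885
Denominator: 1 + 0.0367×35 + 0.025×19 + 0.0763×14 = 3.828
R = 1.885/3.828 = 0.4925 kJ/s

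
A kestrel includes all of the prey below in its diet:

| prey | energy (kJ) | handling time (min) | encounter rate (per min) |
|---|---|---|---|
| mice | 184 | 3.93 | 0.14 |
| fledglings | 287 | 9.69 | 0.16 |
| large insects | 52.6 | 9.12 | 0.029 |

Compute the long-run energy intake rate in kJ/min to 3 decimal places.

21.754 kJ/min

R = Σλ_iE_i / (1 + Σλ_ih_i)
Numerator: 0.14×184 + 0.16×287 + 0.029×52.6 = 73.21
Denominator: 1 + 0.14×3.93 + 0.16×9.69 + 0.029×9.12 = 3.365
R = 73.21/3.365 = 21.75 kJ/min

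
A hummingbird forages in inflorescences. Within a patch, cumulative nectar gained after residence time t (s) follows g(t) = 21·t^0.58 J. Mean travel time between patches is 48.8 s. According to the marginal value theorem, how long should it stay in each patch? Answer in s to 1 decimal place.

67.4 s

Maximise g(t)/(T+t): set derivative to zero → g'(t)(T+t) = g(t).
g'(t) = 0.58·21·t^-0.42. Setting 0.58·21·t^-0.42 = 21·t^0.58/(48.8+t) gives 0.58(48.8+t) = t, so 0.42·t = 0.58×48.8.
t* = 0.58×48.8/0.42 = 67.39 s.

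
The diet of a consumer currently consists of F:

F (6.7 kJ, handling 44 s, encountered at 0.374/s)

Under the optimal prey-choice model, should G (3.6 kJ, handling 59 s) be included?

Current rate: (0.374×6.7)/(1 + 0.374×44) = 0.1435 kJ/s.
G: E/h = 3.6/59 = 0.06102 kJ/s.
Since 0.06102 < R, time spent handling G is better spent searching.

No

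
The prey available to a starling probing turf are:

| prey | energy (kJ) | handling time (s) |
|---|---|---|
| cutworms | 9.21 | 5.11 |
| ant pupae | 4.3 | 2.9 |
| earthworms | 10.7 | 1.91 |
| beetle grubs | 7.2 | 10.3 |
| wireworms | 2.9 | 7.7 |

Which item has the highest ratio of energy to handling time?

In descending order of E/h:
earthworms: 10.7/1.91 = 5.6 kJ/s
cutworms: 9.21/5.11 = 1.8 kJ/s
ant pupae: 4.3/2.9 = 1.48 kJ/s
beetle grubs: 7.2/10.3 = 0.699 kJ/s
wireworms: 2.9/7.7 = 0.377 kJ/s

earthworms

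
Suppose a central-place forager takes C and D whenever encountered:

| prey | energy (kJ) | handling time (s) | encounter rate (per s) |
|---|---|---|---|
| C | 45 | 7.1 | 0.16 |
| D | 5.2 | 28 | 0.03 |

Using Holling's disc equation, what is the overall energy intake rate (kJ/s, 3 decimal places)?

R = Σλ_iE_i / (1 + Σλ_ih_i)
Numerator: 0.16×45 + 0.03×5.2 = 7.356
Denominator: 1 + 0.16×7.1 + 0.03×28 = 2.976
R = 7.356/2.976 = 2.472 kJ/s

2.472 kJ/s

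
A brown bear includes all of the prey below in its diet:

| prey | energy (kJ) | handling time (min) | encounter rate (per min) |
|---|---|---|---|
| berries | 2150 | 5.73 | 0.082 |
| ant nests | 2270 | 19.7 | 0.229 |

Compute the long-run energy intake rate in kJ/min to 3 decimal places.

Energy encountered per unit search time: 0.082×2150 + 0.229×2270 = 696.1 kJ/min.
Handling time per unit search time: 0.082×5.73 + 0.229×19.7 = 4.981.
Rate = 696.1/(1 + 4.981) = 116.4 kJ/min.

116.387 kJ/min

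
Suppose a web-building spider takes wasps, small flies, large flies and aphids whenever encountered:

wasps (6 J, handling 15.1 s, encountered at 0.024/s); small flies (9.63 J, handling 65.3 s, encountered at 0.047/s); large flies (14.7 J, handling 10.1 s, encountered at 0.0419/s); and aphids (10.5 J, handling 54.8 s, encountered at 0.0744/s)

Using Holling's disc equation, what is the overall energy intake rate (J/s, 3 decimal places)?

R = Σλ_iE_i / (1 + Σλ_ih_i)
Numerator: 0.024×6 + 0.047×9.63 + 0.0419×14.7 + 0.0744×10.5 = 1.994
Denominator: 1 + 0.024×15.1 + 0.047×65.3 + 0.0419×10.1 + 0.0744×54.8 = 8.932
R = 1.994/8.932 = 0.2232 J/s

0.223 J/s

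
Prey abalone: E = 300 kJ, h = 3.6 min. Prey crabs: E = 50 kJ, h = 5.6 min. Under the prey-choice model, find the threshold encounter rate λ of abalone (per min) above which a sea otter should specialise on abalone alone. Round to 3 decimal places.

0.033 per min

The zero-one rule: include crabs iff E₂/h₂ > λE₁/(1+λh₁). Equality gives the switch point.
λE₁h₂ = E₂ + λE₂h₁ ⇒ λ = E₂/(E₁h₂ − E₂h₁) = 50/(1680 − 180) = 0.03333 per min.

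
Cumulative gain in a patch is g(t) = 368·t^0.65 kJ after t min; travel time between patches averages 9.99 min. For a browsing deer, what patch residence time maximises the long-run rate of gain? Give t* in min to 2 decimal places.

By the marginal value theorem, leave when the instantaneous gain rate g'(t) equals the habitat-wide average g(t)/(T + t).
g'(t) = 0.65·368·t^-0.35. Setting 0.65·368·t^-0.35 = 368·t^0.65/(9.99+t) gives 0.65(9.99+t) = t, so 0.35·t = 0.65×9.99.
t* = 0.65×9.99/0.35 = 18.55 min.

18.55 min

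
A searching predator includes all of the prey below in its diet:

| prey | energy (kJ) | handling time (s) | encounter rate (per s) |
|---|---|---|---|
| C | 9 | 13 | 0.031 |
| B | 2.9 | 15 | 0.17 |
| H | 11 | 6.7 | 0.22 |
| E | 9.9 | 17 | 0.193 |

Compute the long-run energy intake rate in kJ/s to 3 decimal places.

R = Σλ_iE_i / (1 + Σλ_ih_i)
Numerator: 0.031×9 + 0.17×2.9 + 0.22×11 + 0.193×9.9 = 5.103
Denominator: 1 + 0.031×13 + 0.17×15 + 0.22×6.7 + 0.193×17 = 8.708
R = 5.103/8.708 = 0.586 kJ/s

0.586 kJ/s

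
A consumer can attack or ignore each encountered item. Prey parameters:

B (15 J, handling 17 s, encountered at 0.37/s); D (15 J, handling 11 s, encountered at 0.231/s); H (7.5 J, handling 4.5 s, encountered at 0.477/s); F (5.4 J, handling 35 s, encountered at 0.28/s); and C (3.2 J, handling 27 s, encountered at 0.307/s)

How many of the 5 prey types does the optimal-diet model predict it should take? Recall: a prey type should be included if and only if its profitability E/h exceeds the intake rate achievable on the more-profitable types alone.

E/h in descending order: H 1.67, D 1.36, B 0.882, F 0.154, C 0.119 J/s. The optimal diet is the largest prefix of this list for which every included type satisfies E_i/h_i > R on the types above it.
Rate on top 1: 1.137. D: 1.36 > 1.137 → include.
Rate on top 2: 1.238. B: 0.882 < 1.238 → exclude; stop.
Optimal diet: H, D — 2 of 5 types.

2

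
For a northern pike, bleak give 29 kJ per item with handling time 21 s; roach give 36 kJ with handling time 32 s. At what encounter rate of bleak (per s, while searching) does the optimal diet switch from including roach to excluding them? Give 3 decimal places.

0.209 per s

Drop roach once their profitability E₂/h₂ falls below the rate achievable on bleak alone: E₂/h₂ = λE₁/(1 + λh₁).
Solve for λ: λE₁h₂ = E₂(1 + λh₁) → λ(E₁h₂ − E₂h₁) = E₂ → λ = E₂/(E₁h₂ − E₂h₁).
λ = 36/(29×32 − 36×21) = 36/172 = 0.2093 per s.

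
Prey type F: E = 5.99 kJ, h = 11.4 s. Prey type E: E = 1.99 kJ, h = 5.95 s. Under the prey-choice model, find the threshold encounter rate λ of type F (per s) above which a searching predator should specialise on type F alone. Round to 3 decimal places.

0.154 per s

At the threshold, the rate on type F alone equals the profitability of type E: λ·5.99/(1 + λ·11.4) = 1.99/5.95 = 0.3345.
Rearranging, λ(5.99 − 0.3345×11.4) = 0.3345, so λ = 0.3345/2.177 = 0.1536 per s.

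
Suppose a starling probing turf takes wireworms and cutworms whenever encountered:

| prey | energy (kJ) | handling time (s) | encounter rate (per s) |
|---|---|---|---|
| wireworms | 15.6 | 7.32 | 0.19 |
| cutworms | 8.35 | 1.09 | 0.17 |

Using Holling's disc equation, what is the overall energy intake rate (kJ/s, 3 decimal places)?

1.702 kJ/s

R = Σλ_iE_i / (1 + Σλ_ih_i)
Numerator: 0.19×15.6 + 0.17×8.35 = 4.383
Denominator: 1 + 0.19×7.32 + 0.17×1.09 = 2.576
R = 4.383/2.576 = 1.702 kJ/s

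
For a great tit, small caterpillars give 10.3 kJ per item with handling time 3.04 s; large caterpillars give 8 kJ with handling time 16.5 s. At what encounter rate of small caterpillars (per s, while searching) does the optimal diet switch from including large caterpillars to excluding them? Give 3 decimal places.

At the threshold, the rate on small caterpillars alone equals the profitability of large caterpillars: λ·10.3/(1 + λ·3.04) = 8/16.5 = 0.4848.
Rearranging, λ(10.3 − 0.4848×3.04) = 0.4848, so λ = 0.4848/8.826 = 0.05493 per s.

0.055 per s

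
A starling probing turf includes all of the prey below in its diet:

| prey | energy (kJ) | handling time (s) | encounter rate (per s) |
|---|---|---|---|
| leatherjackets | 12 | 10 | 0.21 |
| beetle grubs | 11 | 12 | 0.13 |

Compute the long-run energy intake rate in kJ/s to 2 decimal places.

0.85 kJ/s

R = Σλ_iE_i / (1 + Σλ_ih_i)
Numerator: 0.21×12 + 0.13×11 = 3.95
Denominator: 1 + 0.21×10 + 0.13×12 = 4.66
R = 3.95/4.66 = 0.8476 kJ/s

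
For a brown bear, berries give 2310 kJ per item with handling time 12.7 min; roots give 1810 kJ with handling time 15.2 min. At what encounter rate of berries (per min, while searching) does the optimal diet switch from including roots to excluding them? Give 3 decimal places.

0.149 per min

Drop roots once their profitability E₂/h₂ falls below the rate achievable on berries alone: E₂/h₂ = λE₁/(1 + λh₁).
Solve for λ: λE₁h₂ = E₂(1 + λh₁) → λ(E₁h₂ − E₂h₁) = E₂ → λ = E₂/(E₁h₂ − E₂h₁).
λ = 1810/(2310×15.2 − 1810×12.7) = 1810/1.212e+04 = 0.1493 per min.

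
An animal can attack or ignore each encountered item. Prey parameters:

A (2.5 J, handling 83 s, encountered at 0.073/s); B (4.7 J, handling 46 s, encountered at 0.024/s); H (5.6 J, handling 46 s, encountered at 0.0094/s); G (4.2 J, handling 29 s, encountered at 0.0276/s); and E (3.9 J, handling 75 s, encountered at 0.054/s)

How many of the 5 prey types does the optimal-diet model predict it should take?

3

E/h in descending order: G 0.145, H 0.122, B 0.102, E 0.052, A 0.0301 J/s. The optimal diet is the largest prefix of this list for which every included type satisfies E_i/h_i > R on the types above it.
Rate on top 1: 0.06439. H: 0.122 > 0.06439 → include.
Rate on top 2: 0.07549. B: 0.102 > 0.07549 → include.
Rate on top 3: 0.08432. E: 0.052 < 0.08432 → exclude; stop.
Optimal diet: G, H, B — 3 of 5 types.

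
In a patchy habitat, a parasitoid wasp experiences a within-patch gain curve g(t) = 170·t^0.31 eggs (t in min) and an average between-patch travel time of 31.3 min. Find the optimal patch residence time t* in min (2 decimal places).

14.06 min

Maximise g(t)/(T+t): set derivative to zero → g'(t)(T+t) = g(t).
g'(t) = 0.31·170·t^-0.69. Setting 0.31·170·t^-0.69 = 170·t^0.31/(31.3+t) gives 0.31(31.3+t) = t, so 0.69·t = 0.31×31.3.
t* = 0.31×31.3/0.69 = 14.06 min.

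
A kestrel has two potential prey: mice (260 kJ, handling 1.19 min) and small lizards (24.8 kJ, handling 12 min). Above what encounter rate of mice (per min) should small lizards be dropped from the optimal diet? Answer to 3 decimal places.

0.008 per min

Drop small lizards once their profitability E₂/h₂ falls below the rate achievable on mice alone: E₂/h₂ = λE₁/(1 + λh₁).
Solve for λ: λE₁h₂ = E₂(1 + λh₁) → λ(E₁h₂ − E₂h₁) = E₂ → λ = E₂/(E₁h₂ − E₂h₁).
λ = 24.8/(260×12 − 24.8×1.19) = 24.8/3090 = 0.008025 per min.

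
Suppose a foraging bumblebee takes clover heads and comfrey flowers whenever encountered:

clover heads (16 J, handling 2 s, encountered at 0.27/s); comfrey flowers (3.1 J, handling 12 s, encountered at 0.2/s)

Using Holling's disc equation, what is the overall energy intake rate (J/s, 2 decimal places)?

1.25 J/s

R = (0.27×16 + 0.2×3.1) / (1 + 0.27×2 + 0.2×12) = 4.94/3.94 = 1.254 J/s.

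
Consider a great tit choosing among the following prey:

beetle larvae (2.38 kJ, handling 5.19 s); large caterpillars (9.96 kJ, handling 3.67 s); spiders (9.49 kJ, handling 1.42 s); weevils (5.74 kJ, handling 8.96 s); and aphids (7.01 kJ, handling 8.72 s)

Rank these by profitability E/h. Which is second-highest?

Profitability E/h (kJ/s): beetle larvae = 2.38/5.19 = 0.459, large caterpillars = 9.96/3.67 = 2.71, spiders = 9.49/1.42 = 6.68, weevils = 5.74/8.96 = 0.641, aphids = 7.01/8.72 = 0.804.
Ranked: spiders > large caterpillars > aphids > weevils > beetle larvae.

large caterpillars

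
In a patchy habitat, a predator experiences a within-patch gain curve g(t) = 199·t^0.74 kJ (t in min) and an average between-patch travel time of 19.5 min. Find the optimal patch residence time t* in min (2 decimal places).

Optimal t* satisfies g'(t*) = g(t*)/(T + t*).
g'(t) = 0.74·199·t^-0.26. Setting 0.74·199·t^-0.26 = 199·t^0.74/(19.5+t) gives 0.74(19.5+t) = t, so 0.26·t = 0.74×19.5.
t* = 0.74×19.5/0.26 = 55.5 min.

55.50 min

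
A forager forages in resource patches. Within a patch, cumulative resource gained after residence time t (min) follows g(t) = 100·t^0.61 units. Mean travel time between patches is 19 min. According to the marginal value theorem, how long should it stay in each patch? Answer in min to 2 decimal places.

Maximise g(t)/(T+t): set derivative to zero → g'(t)(T+t) = g(t).
g'(t) = 0.61·100·t^-0.39. Setting 0.61·100·t^-0.39 = 100·t^0.61/(19+t) gives 0.61(19+t) = t, so 0.39·t = 0.61×19.
t* = 0.61×19/0.39 = 29.72 min.

29.72 min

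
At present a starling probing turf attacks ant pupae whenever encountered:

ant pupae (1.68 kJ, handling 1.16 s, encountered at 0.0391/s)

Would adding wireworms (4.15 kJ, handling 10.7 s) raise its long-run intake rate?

Intake rate on the current diet: R = (0.0391×1.68) / (1 + 0.0391×1.16) = 0.06569/1.045 = 0.06284 kJ/s.
Profitability of wireworms: 4.15/10.7 = 0.3879 kJ/s.
Since 0.3879 > R, including wireworms increases the long-run rate.

Yes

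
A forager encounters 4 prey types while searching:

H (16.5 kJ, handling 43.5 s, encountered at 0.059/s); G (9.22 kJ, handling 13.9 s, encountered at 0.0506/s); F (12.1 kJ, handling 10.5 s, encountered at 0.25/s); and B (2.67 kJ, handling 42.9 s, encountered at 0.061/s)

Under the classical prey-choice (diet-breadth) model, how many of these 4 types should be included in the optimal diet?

Rank by E/h (kJ/s): F 1.15, G 0.663, H 0.379, B 0.0622. Include each in turn until the next type's E/h falls below the running intake rate.
Rate on top 1: 0.8345. G: 0.663 < 0.8345 → exclude; stop.
Optimal diet: F — 1 of 4 types.

1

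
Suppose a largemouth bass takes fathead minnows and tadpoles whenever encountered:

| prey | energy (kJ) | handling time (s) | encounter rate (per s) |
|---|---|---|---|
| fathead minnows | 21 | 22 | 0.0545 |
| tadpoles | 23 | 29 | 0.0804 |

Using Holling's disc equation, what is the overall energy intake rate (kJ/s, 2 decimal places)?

R = Σλ_iE_i / (1 + Σλ_ih_i)
Numerator: 0.0545×21 + 0.0804×23 = 2.994
Denominator: 1 + 0.0545×22 + 0.0804×29 = 4.531
R = 2.994/4.531 = 0.6608 kJ/s

0.66 kJ/s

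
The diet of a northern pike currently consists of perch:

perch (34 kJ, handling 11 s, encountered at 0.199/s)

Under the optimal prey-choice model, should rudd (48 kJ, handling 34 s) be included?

On perch alone, R = ΣλE/(1+Σλh) = 6.766/3.189 = 2.122 kJ/s.
Profitability of rudd: 48/34 = 1.412 kJ/s.
Since 1.412 < R, time spent handling rudd is better spent searching.

No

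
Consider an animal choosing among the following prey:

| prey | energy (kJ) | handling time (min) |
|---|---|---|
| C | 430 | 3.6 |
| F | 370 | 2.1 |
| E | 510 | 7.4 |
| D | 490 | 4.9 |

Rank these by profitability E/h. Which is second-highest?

In descending order of E/h:
F: 370/2.1 = 176 kJ/min
C: 430/3.6 = 119 kJ/min
D: 490/4.9 = 100 kJ/min
E: 510/7.4 = 68.9 kJ/min

C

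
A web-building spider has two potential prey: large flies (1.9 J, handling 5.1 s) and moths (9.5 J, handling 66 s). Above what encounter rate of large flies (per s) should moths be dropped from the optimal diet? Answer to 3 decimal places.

0.123 per s

At the threshold, the rate on large flies alone equals the profitability of moths: λ·1.9/(1 + λ·5.1) = 9.5/66 = 0.1439.
Rearranging, λ(1.9 − 0.1439×5.1) = 0.1439, so λ = 0.1439/1.166 = 0.1235 per s.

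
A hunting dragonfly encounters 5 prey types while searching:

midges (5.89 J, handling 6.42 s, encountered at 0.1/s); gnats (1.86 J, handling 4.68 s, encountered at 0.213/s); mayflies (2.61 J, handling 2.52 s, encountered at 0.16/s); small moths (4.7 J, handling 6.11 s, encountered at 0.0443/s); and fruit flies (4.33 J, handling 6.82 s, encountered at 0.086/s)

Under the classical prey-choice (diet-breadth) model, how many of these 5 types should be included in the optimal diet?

E/h in descending order: mayflies 1.04, midges 0.917, small moths 0.769, fruit flies 0.635, gnats 0.397 J/s. The optimal diet is the largest prefix of this list for which every included type satisfies E_i/h_i > R on the types above it.
Rate on top 1: 0.2976. midges: 0.917 > 0.2976 → include.
Rate on top 2: 0.4922. small moths: 0.769 > 0.4922 → include.
Rate on top 3: 0.5246. fruit flies: 0.635 > 0.5246 → include.
Rate on top 4: 0.5469. gnats: 0.397 < 0.5469 → exclude; stop.
Optimal diet: mayflies, midges, small moths, fruit flies — 4 of 5 types.

4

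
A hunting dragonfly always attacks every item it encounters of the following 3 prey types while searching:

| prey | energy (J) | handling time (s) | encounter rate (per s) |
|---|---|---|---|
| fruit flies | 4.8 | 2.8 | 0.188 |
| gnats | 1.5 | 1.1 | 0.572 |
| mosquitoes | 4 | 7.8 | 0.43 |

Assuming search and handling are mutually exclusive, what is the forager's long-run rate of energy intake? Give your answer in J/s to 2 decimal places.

Energy encountered per unit search time: 0.188×4.8 + 0.572×1.5 + 0.43×4 = 3.48 J/s.
Handling time per unit search time: 0.188×2.8 + 0.572×1.1 + 0.43×7.8 = 4.51.
Rate = 3.48/(1 + 4.51) = 0.6317 J/s.

0.63 J/s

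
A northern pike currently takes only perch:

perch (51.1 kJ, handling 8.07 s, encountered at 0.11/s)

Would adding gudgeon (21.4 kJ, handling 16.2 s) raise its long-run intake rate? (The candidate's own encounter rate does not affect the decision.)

No

On perch alone, R = ΣλE/(1+Σλh) = 5.621/1.888 = 2.978 kJ/s.
gudgeon: E/h = 21.4/16.2 = 1.321 kJ/s.
1.321 < 2.978, so adding gudgeon would lower the average — exclude it.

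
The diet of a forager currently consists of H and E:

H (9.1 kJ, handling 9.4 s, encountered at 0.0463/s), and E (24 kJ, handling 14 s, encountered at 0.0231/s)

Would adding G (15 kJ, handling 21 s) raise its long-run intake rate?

On H and E alone, R = ΣλE/(1+Σλh) = 0.9757/1.759 = 0.5548 kJ/s.
Profitability of G: 15/21 = 0.7143 kJ/s.
Since 0.7143 > R, including G increases the long-run rate.

Yes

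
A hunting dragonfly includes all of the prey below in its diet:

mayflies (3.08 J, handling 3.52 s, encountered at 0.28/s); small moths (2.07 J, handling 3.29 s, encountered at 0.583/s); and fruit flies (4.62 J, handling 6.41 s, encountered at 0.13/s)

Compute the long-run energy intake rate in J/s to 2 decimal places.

Energy encountered per unit search time: 0.28×3.08 + 0.583×2.07 + 0.13×4.62 = 2.67 J/s.
Handling time per unit search time: 0.28×3.52 + 0.583×3.29 + 0.13×6.41 = 3.737.
Rate = 2.67/(1 + 3.737) = 0.5636 J/s.

0.56 J/s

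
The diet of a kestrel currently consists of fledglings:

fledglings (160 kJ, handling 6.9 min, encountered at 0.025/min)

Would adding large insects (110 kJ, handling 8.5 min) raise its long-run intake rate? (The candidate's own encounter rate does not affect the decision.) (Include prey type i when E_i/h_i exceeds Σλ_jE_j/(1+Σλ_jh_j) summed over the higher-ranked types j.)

Current rate: (0.025×160)/(1 + 0.025×6.9) = 3.412 kJ/min.
Profitability of large insects: 110/8.5 = 12.94 kJ/min.
Since 12.94 > R, including large insects increases the long-run rate.

Yes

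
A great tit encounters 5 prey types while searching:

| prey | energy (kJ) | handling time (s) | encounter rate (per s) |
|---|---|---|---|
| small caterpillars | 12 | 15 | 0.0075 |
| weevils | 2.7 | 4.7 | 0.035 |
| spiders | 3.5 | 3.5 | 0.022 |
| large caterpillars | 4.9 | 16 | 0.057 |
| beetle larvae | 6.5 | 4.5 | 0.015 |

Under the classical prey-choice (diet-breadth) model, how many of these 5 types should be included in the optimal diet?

E/h in descending order: beetle larvae 1.44, spiders 1, small caterpillars 0.8, weevils 0.574, large caterpillars 0.306 kJ/s. The optimal diet is the largest prefix of this list for which every included type satisfies E_i/h_i > R on the types above it.
Rate on top 1: 0.09133. spiders: 1 > 0.09133 → include.
Rate on top 2: 0.1525. small caterpillars: 0.8 > 0.1525 → include.
Rate on top 3: 0.2104. weevils: 0.574 > 0.2104 → include.
Rate on top 4: 0.2526. large caterpillars: 0.306 > 0.2526 → include.
Optimal diet: beetle larvae, spiders, small caterpillars, weevils, large caterpillars — 5 of 5 types.

5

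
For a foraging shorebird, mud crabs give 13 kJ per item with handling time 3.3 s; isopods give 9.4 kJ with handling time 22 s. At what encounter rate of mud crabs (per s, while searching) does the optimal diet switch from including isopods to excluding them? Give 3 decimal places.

The zero-one rule: include isopods iff E₂/h₂ > λE₁/(1+λh₁). Equality gives the switch point.
λE₁h₂ = E₂ + λE₂h₁ ⇒ λ = E₂/(E₁h₂ − E₂h₁) = 9.4/(286 − 31.02) = 0.03687 per s.

0.037 per s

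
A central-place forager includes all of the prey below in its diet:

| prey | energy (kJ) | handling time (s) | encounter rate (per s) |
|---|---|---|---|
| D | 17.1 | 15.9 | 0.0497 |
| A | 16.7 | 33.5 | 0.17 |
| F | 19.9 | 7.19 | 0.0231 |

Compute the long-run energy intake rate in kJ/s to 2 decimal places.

Energy encountered per unit search time: 0.0497×17.1 + 0.17×16.7 + 0.0231×19.9 = 4.149 kJ/s.
Handling time per unit search time: 0.0497×15.9 + 0.17×33.5 + 0.0231×7.19 = 6.651.
Rate = 4.149/(1 + 6.651) = 0.5422 kJ/s.

0.54 kJ/s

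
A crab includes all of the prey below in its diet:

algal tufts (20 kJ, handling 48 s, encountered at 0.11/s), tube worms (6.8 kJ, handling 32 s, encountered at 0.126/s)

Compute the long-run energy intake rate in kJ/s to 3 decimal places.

0.296 kJ/s

Energy encountered per unit search time: 0.11×20 + 0.126×6.8 = 3.057 kJ/s.
Handling time per unit search time: 0.11×48 + 0.126×32 = 9.312.
Rate = 3.057/(1 + 9.312) = 0.2964 kJ/s.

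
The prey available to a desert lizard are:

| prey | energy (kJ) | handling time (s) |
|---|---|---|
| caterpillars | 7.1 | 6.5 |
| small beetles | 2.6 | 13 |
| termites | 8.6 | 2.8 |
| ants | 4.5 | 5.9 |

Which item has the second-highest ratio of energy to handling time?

Profitability E/h (kJ/s): caterpillars = 7.1/6.5 = 1.09, small beetles = 2.6/13 = 0.2, termites = 8.6/2.8 = 3.07, ants = 4.5/5.9 = 0.763.
Ranked: termites > caterpillars > ants > small beetles.

caterpillars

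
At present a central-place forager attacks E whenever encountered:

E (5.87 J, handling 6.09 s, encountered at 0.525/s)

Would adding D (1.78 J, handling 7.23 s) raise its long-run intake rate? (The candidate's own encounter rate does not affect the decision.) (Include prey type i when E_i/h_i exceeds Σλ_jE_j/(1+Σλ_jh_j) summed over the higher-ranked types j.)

No

Current rate: (0.525×5.87)/(1 + 0.525×6.09) = 0.7342 J/s.
Profitability of D: 1.78/7.23 = 0.2462 J/s.
0.2462 < 0.7342, so adding D would lower the average — exclude it.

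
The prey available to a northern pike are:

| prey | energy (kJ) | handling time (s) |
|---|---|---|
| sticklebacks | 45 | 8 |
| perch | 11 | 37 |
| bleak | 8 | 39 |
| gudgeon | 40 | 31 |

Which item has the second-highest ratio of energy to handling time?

gudgeon

Profitability E/h (kJ/s): sticklebacks = 45/8 = 5.62, perch = 11/37 = 0.297, bleak = 8/39 = 0.205, gudgeon = 40/31 = 1.29.
Ranked: sticklebacks > gudgeon > perch > bleak.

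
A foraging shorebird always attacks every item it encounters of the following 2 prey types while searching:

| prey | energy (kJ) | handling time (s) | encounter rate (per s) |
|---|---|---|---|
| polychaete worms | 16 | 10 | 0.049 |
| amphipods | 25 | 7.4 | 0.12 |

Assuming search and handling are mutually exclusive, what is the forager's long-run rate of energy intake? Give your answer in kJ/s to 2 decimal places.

1.59 kJ/s

Energy encountered per unit search time: 0.049×16 + 0.12×25 = 3.784 kJ/s.
Handling time per unit search time: 0.049×10 + 0.12×7.4 = 1.378.
Rate = 3.784/(1 + 1.378) = 1.591 kJ/s.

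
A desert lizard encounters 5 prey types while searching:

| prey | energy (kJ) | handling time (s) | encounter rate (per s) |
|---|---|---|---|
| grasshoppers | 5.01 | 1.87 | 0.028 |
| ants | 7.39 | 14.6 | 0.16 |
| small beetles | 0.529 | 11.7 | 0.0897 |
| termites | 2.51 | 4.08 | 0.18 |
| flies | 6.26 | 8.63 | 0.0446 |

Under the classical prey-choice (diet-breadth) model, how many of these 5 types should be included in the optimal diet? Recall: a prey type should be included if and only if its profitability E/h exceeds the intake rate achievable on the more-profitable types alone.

Rank by E/h (kJ/s): grasshoppers 2.68, flies 0.725, termites 0.615, ants 0.506, small beetles 0.0452. Include each in turn until the next type's E/h falls below the running intake rate.
Rate on top 1: 0.1333. flies: 0.725 > 0.1333 → include.
Rate on top 2: 0.2919. termites: 0.615 > 0.2919 → include.
Rate on top 3: 0.4012. ants: 0.506 > 0.4012 → include.
Rate on top 4: 0.4556. small beetles: 0.0452 < 0.4556 → exclude; stop.
Optimal diet: grasshoppers, flies, termites, ants — 4 of 5 types.

4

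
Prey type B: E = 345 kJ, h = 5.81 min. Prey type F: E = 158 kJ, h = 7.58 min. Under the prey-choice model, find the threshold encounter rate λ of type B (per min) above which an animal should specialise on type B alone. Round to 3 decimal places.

Drop type F once their profitability E₂/h₂ falls below the rate achievable on type B alone: E₂/h₂ = λE₁/(1 + λh₁).
Solve for λ: λE₁h₂ = E₂(1 + λh₁) → λ(E₁h₂ − E₂h₁) = E₂ → λ = E₂/(E₁h₂ − E₂h₁).
λ = 158/(345×7.58 − 158×5.81) = 158/1697 = 0.0931 per min.

0.093 per min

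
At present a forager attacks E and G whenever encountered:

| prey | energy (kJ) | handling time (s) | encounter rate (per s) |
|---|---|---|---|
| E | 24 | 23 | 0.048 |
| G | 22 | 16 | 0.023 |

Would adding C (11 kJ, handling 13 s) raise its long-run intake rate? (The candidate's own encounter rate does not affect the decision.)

Yes

Intake rate on the current diet: R = (0.048×24 + 0.023×22) / (1 + 0.048×23 + 0.023×16) = 1.658/2.472 = 0.6707 kJ/s.
Profitability of C: 11/13 = 0.8462 kJ/s.
0.8462 > 0.6707, so adding C raises the average — include it.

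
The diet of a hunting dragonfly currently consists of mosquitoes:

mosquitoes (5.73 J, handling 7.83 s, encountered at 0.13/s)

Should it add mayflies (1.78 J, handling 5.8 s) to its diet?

Intake rate on the current diet: R = (0.13×5.73) / (1 + 0.13×7.83) = 0.7449/2.018 = 0.3691 J/s.
mayflies: E/h = 1.78/5.8 = 0.3069 J/s.
Since 0.3069 < R, time spent handling mayflies is better spent searching.

No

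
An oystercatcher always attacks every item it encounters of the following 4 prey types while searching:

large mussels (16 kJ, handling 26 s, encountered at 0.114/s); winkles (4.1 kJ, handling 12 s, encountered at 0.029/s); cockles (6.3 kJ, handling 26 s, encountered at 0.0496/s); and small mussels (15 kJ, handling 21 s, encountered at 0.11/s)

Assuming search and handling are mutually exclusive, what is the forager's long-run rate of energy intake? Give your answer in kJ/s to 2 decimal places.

Energy encountered per unit search time: 0.114×16 + 0.029×4.1 + 0.0496×6.3 + 0.11×15 = 3.905 kJ/s.
Handling time per unit search time: 0.114×26 + 0.029×12 + 0.0496×26 + 0.11×21 = 6.912.
Rate = 3.905/(1 + 6.912) = 0.4936 kJ/s.

0.49 kJ/s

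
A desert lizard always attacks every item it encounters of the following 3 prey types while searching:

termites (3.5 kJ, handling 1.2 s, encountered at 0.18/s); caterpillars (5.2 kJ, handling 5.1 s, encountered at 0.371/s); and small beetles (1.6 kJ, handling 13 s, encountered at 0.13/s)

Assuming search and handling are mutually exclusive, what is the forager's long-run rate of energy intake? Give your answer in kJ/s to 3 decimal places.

Energy encountered per unit search time: 0.18×3.5 + 0.371×5.2 + 0.13×1.6 = 2.767 kJ/s.
Handling time per unit search time: 0.18×1.2 + 0.371×5.1 + 0.13×13 = 3.798.
Rate = 2.767/(1 + 3.798) = 0.5767 kJ/s.

0.577 kJ/s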